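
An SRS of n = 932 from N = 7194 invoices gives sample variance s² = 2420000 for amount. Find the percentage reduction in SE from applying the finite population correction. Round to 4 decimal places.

6.7022

f = n/N = 932/7194 = 0.12955240.
SE_no-fpc = √(s²/n) = 50.956516; SE_fpc = √((1−f)s²/n) = 47.541299.
Ratio = √(1−f) = 0.93297781. Reduction = 100·(1 − 0.93297781) = 6.7022%.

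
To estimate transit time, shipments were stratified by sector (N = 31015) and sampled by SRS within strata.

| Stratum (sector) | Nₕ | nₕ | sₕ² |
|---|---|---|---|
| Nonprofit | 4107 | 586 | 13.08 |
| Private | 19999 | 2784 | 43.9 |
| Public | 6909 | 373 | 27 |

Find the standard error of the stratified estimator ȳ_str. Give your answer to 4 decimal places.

0.0968

Var(ȳ_str) = Σₕ Wₕ²(1 − fₕ)sₕ²/nₕ with Wₕ = Nₕ/N, N = 31015.
Nonprofit: Wₕ = 0.13241980; term = 0.13241980²·(1 − 0.14268322)·13.08/586 = 3.3555003 × 10^-4.
Private: Wₕ = 0.64481702; term = 0.64481702²·(1 − 0.13920696)·43.9/2784 = 0.0056437404.
Public: Wₕ = 0.22276318; term = 0.22276318²·(1 − 0.05398755)·27/373 = 0.0033981191.
Sum = 0.0093774095.
SE = √(0.0093774095) = 0.0968.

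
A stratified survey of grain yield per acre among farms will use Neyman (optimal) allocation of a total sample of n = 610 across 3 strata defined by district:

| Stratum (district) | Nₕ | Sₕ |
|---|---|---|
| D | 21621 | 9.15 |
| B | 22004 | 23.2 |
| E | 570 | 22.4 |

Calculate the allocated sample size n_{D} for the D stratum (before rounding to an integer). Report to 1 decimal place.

Neyman allocation: nₕ = n·NₕSₕ / Σⱼ NⱼSⱼ.
Σ NⱼSⱼ = 21621·9.15 + 22004·23.2 + 570·22.4 = 721092.95.
n_{D} = 610·21621·9.15 / 721092.95 = 167.4.

167.4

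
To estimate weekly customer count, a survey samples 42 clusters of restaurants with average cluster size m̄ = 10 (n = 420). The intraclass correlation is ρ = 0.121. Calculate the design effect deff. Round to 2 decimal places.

deff = 1 + (10 − 1)·0.121 = 1 + 1.089 = 2.089.

2.09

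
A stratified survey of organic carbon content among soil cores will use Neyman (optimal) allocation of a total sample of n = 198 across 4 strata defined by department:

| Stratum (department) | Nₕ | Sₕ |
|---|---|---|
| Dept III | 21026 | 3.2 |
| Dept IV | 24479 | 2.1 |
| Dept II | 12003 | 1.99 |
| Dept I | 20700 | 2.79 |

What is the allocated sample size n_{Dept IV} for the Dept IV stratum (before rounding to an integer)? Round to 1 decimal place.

Neyman allocation: nₕ = n·NₕSₕ / Σⱼ NⱼSⱼ.
Σ NⱼSⱼ = 21026·3.2 + 24479·2.1 + 12003·1.99 + 20700·2.79 = 200328.07.
n_{Dept IV} = 198·24479·2.1 / 200328.07 = 50.8.

50.8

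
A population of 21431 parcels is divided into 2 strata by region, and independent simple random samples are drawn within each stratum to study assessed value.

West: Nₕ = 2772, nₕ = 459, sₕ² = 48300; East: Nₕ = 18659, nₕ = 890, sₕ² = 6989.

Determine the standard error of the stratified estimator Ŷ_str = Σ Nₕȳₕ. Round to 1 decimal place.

57256.5

Var(Ŷ_str) = Σₕ Nₕ²(1 − fₕ)sₕ²/nₕ.
West: 2772²·(1 − 459/2772)·48300/459 = 6.7468849 × 10^8.
East: 18659²·(1 − 890/18659)·6989/890 = 2.6036127 × 10^9.
Sum = 3.2783012 × 10^9.
SE = √(3.2783012 × 10^9) = 57256.5.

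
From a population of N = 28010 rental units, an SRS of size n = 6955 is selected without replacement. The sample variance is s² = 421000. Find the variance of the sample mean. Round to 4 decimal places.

45.5016

Under SRS without replacement, Var(ȳ) = (1 − f)·s²/n with f = n/N = 6955/28010 = 0.24830418.
Var(ȳ) = (1 − 0.24830418)·421000/6955 = 0.75169582·60.531991 = 45.501645.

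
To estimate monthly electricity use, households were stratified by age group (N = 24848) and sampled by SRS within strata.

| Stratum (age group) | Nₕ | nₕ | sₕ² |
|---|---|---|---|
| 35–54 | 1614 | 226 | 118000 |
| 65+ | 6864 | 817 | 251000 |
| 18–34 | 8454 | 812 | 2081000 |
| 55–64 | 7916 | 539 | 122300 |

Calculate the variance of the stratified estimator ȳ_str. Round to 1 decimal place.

312.2

Var(ȳ_str) = Σₕ Wₕ²(1 − fₕ)sₕ²/nₕ with Wₕ = Nₕ/N, N = 24848.
35–54: Wₕ = 0.06495493; term = 0.06495493²·(1 − 0.14002478)·118000/226 = 1.8944524.
65+: Wₕ = 0.27623954; term = 0.27623954²·(1 − 0.11902681)·251000/817 = 20.653137.
18–34: Wₕ = 0.34022859; term = 0.34022859²·(1 − 0.09604921)·2081000/812 = 268.16522.
55–64: Wₕ = 0.31857695; term = 0.31857695²·(1 − 0.06808994)·122300/539 = 21.460527.
Sum = 312.17334.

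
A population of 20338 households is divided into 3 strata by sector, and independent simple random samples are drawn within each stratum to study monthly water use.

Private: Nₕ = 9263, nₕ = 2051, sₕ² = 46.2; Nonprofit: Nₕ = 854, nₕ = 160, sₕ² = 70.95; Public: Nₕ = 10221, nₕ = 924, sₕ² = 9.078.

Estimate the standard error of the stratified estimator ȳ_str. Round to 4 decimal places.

Var(ȳ_str) = Σₕ Wₕ²(1 − fₕ)sₕ²/nₕ with Wₕ = Nₕ/N, N = 20338.
Private: Wₕ = 0.45545285; term = 0.45545285²·(1 − 0.22141855)·46.2/2051 = 0.0036380378.
Nonprofit: Wₕ = 0.04199036; term = 0.04199036²·(1 − 0.18735363)·70.95/160 = 6.3537961 × 10^-4.
Public: Wₕ = 0.50255679; term = 0.50255679²·(1 − 0.09040211)·9.078/924 = 0.0022570332.
Sum = 0.0065304506.
SE = √(0.0065304506) = 0.0808.

0.0808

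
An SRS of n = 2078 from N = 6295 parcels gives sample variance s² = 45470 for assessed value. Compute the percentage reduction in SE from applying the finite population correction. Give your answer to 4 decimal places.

18.1528

f = n/N = 2078/6295 = 0.33010326.
SE_no-fpc = √(s²/n) = 4.6777791; SE_fpc = √((1−f)s²/n) = 3.8286321.
Ratio = √(1−f) = 0.81847220. Reduction = 100·(1 − 0.81847220) = 18.1528%.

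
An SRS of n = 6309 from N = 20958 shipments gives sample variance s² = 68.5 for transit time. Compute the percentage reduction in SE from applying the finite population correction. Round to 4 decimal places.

f = n/N = 6309/20958 = 0.30103063.
SE_no-fpc = √(s²/n) = 0.10419935; SE_fpc = √((1−f)s²/n) = 0.087115231.
Ratio = √(1−f) = 0.83604388. Reduction = 100·(1 − 0.83604388) = 16.3956%.

16.3956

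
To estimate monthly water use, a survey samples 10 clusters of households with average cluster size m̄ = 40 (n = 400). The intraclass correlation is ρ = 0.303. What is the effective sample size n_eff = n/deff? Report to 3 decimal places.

31.209

deff = 1 + (40 − 1)·0.303 = 1 + 11.817 = 12.817.
n_eff = 400 / 12.817 = 31.209.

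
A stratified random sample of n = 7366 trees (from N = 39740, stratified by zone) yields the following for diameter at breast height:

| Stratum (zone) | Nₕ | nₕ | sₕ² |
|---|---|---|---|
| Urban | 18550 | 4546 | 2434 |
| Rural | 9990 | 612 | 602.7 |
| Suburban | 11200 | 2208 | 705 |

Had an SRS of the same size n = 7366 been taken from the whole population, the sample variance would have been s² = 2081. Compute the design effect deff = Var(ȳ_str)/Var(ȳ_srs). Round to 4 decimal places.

Var(ȳ_str) = Σ Wₕ²(1−fₕ)sₕ²/nₕ with Wₕ = Nₕ/39740:
  Urban: (18550/39740)²·(1−4546/18550)·2434/4546 = 0.088070697
  Rural: (9990/39740)²·(1−612/9990)·602.7/612 = 0.058421104
  Suburban: (11200/39740)²·(1−2208/11200)·705/2208 = 0.020361447
  → Var(ȳ_str) = 0.16685325.
Var(ȳ_srs) = (1 − 7366/39740)·2081/7366 = 0.23014888.
deff = 0.16685325 / 0.23014888 = 0.7250.

0.7250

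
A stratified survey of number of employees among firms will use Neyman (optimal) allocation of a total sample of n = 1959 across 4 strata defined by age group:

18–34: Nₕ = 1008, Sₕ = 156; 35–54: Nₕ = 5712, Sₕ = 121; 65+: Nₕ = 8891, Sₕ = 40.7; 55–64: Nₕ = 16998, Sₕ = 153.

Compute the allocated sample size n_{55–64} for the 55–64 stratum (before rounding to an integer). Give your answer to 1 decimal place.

Neyman allocation: nₕ = n·NₕSₕ / Σⱼ NⱼSⱼ.
Σ NⱼSⱼ = 1008·156 + 5712·121 + 8891·40.7 + 16998·153 = 3.8109577 × 10^6.
n_{55–64} = 1959·16998·153 / (3.8109577 × 10^6) = 1336.9.

1336.9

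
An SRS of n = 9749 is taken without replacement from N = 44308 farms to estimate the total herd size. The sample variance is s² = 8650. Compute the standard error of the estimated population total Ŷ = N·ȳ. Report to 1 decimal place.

Var(Ŷ) = N²·Var(ȳ) = N²·(1 − n/N)·s²/n.
f = 9749/44308 = 0.22002799; Var(ȳ) = 0.77997201·8650/9749 = 0.69204615.
Var(Ŷ) = 44308² · 0.69204615 = 1.3586242 × 10^9.
SE(Ŷ) = √(1.3586242 × 10^9) = 36859.5.

36859.5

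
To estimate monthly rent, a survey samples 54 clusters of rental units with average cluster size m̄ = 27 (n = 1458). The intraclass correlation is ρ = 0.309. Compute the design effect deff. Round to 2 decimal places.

9.03

deff = 1 + (27 − 1)·0.309 = 1 + 8.034 = 9.034.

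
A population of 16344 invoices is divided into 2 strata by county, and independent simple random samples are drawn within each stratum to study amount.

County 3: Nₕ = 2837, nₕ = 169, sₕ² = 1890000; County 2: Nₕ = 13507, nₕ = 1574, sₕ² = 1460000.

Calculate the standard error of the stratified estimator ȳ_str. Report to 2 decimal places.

29.61

Var(ȳ_str) = Σₕ Wₕ²(1 − fₕ)sₕ²/nₕ with Wₕ = Nₕ/N, N = 16344.
County 3: Wₕ = 0.17358052; term = 0.17358052²·(1 − 0.05956997)·1890000/169 = 316.88637.
County 2: Wₕ = 0.82641948; term = 0.82641948²·(1 − 0.11653217)·1460000/1574 = 559.68022.
Sum = 876.56659.
SE = √(876.56659) = 29.61.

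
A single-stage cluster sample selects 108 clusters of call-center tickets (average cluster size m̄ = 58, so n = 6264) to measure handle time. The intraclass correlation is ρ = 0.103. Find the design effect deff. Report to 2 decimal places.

deff = 1 + (58 − 1)·0.103 = 1 + 5.871 = 6.871.

6.87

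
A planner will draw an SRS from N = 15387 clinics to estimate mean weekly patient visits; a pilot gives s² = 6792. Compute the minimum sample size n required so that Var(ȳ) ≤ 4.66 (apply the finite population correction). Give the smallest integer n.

1332

Without fpc, n₀ = s²/D = 6792/4.66 = 1457.5107.
With fpc, (1 − n/N)·s²/n ≤ D requires n ≥ n₀/(1 + n₀/N) = 1457.5107/(1 + 1457.5107/15387) = 1331.3962.
Rounding up, n = 1332.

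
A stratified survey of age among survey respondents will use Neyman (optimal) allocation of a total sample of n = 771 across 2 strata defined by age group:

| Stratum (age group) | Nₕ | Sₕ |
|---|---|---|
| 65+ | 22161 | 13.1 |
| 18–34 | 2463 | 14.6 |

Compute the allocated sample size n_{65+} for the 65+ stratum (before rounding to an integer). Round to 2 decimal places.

Neyman allocation: nₕ = n·NₕSₕ / Σⱼ NⱼSⱼ.
Σ NⱼSⱼ = 22161·13.1 + 2463·14.6 = 326268.9.
n_{65+} = 771·22161·13.1 / 326268.9 = 686.02.

686.02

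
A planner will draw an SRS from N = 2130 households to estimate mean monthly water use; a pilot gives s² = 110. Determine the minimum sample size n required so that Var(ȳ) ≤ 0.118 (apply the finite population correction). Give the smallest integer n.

Without fpc, n₀ = s²/D = 110/0.118 = 932.2034.
With fpc, (1 − n/N)·s²/n ≤ D requires n ≥ n₀/(1 + n₀/N) = 932.2034/(1 + 932.2034/2130) = 648.4198.
Rounding up, n = 649.

649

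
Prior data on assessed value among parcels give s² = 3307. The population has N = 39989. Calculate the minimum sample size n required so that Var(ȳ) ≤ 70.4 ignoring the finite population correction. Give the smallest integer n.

47

Without fpc, n₀ = s²/D = 3307/70.4 = 46.9744.
Rounding up, n = 47.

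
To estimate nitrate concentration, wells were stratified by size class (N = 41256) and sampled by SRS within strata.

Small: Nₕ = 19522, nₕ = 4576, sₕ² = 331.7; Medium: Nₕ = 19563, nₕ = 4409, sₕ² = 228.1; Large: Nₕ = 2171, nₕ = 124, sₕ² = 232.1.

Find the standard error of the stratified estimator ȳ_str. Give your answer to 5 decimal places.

Var(ȳ_str) = Σₕ Wₕ²(1 − fₕ)sₕ²/nₕ with Wₕ = Nₕ/N, N = 41256.
Small: Wₕ = 0.47319178; term = 0.47319178²·(1 − 0.23440221)·331.7/4576 = 0.01242609.
Medium: Wₕ = 0.47418557; term = 0.47418557²·(1 − 0.22537443)·228.1/4409 = 0.0090110145.
Large: Wₕ = 0.05262265; term = 0.05262265²·(1 − 0.05711654)·232.1/124 = 0.0048871637.
Sum = 0.026324268.
SE = √(0.026324268) = 0.16225.

0.16225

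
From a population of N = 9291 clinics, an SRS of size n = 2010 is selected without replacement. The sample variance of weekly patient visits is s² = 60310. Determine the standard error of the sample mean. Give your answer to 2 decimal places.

4.85

Under SRS without replacement, Var(ȳ) = (1 − f)·s²/n with f = n/N = 2010/9291 = 0.21633839.
Var(ȳ) = (1 − 0.21633839)·60310/2010 = 0.78366161·30.004975 = 23.513747.
SE(ȳ) = √(23.513747) = 4.85.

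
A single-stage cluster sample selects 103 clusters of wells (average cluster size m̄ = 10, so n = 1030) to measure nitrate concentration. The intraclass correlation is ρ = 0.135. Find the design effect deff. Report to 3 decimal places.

deff = 1 + (10 − 1)·0.135 = 1 + 1.215 = 2.215.

2.215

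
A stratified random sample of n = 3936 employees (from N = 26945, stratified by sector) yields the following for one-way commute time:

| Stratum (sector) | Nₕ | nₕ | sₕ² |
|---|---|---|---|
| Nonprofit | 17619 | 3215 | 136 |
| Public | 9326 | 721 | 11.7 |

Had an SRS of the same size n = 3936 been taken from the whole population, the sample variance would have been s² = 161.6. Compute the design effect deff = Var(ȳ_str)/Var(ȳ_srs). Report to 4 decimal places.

Var(ȳ_str) = Σ Wₕ²(1−fₕ)sₕ²/nₕ with Wₕ = Nₕ/26945:
  Nonprofit: (17619/26945)²·(1−3215/17619)·136/3215 = 0.014786518
  Public: (9326/26945)²·(1−721/9326)·11.7/721 = 0.0017936616
  → Var(ȳ_str) = 0.01658018.
Var(ȳ_srs) = (1 − 3936/26945)·161.6/3936 = 0.035059508.
deff = 0.01658018 / 0.035059508 = 0.4729.

0.4729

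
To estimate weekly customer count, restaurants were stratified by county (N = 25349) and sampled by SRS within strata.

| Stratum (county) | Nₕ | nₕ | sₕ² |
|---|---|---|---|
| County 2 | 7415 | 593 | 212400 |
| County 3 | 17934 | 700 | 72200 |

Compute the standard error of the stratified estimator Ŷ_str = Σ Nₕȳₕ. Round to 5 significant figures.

Var(Ŷ_str) = Σₕ Nₕ²(1 − fₕ)sₕ²/nₕ.
County 2: 7415²·(1 − 593/7415)·212400/593 = 1.8118519 × 10^10.
County 3: 17934²·(1 − 700/17934)·72200/700 = 3.1878833 × 10^10.
Sum = 4.9997352 × 10^10.
SE = √(4.9997352 × 10^10) = 223600.

223600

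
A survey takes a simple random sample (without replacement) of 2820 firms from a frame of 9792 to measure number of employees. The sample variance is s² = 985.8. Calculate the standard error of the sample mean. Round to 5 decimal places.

Under SRS without replacement, Var(ȳ) = (1 − f)·s²/n with f = n/N = 2820/9792 = 0.28799020.
Var(ȳ) = (1 − 0.28799020)·985.8/2820 = 0.71200980·0.34957447 = 0.24890045.
SE(ȳ) = √(0.24890045) = 0.49890.

0.49890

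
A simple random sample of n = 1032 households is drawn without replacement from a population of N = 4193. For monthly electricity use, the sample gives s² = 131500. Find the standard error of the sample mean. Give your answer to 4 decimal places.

Under SRS without replacement, Var(ȳ) = (1 − f)·s²/n with f = n/N = 1032/4193 = 0.24612449.
Var(ȳ) = (1 − 0.24612449)·131500/1032 = 0.75387551·127.42248 = 96.060687.
SE(ȳ) = √(96.060687) = 9.8011.

9.8011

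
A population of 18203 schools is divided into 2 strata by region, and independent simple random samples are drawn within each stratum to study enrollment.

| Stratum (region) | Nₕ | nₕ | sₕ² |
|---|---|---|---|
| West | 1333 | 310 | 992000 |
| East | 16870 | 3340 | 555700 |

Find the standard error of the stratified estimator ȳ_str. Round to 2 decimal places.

11.30

Var(ȳ_str) = Σₕ Wₕ²(1 − fₕ)sₕ²/nₕ with Wₕ = Nₕ/N, N = 18203.
West: Wₕ = 0.07322969; term = 0.07322969²·(1 − 0.23255814)·992000/310 = 13.169516.
East: Wₕ = 0.92677031; term = 0.92677031²·(1 − 0.19798459)·555700/3340 = 114.60957.
Sum = 127.77909.
SE = √(127.77909) = 11.30.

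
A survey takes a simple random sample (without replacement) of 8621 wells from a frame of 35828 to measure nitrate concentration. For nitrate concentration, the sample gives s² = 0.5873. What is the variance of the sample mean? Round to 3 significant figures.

Under SRS without replacement, Var(ȳ) = (1 − f)·s²/n with f = n/N = 8621/35828 = 0.24062186.
Var(ȳ) = (1 − 0.24062186)·0.5873/8621 = 0.75937814·6.8124348 × 10^-5 = 5.173214 × 10^-5.

5.17 × 10^-5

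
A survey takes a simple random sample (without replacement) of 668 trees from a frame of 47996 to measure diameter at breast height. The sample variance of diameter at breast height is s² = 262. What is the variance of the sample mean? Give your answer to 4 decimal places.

Under SRS without replacement, Var(ȳ) = (1 − f)·s²/n with f = n/N = 668/47996 = 0.01391783.
Var(ȳ) = (1 − 0.01391783)·262/668 = 0.98608217·0.39221557 = 0.38675678.

0.3868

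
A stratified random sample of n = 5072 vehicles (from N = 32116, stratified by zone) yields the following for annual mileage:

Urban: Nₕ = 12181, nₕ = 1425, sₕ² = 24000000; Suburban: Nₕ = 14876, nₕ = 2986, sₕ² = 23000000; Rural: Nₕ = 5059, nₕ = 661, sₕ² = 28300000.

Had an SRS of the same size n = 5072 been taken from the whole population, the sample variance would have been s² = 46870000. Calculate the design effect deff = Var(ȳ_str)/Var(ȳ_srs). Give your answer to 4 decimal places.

Var(ȳ_str) = Σ Wₕ²(1−fₕ)sₕ²/nₕ with Wₕ = Nₕ/32116:
  Urban: (12181/32116)²·(1−1425/12181)·24000000/1425 = 2139.3765
  Suburban: (14876/32116)²·(1−2986/14876)·23000000/2986 = 1320.8794
  Rural: (5059/32116)²·(1−661/5059)·28300000/661 = 923.55334
  → Var(ȳ_str) = 4383.8092.
Var(ȳ_srs) = (1 − 5072/32116)·46870000/5072 = 7781.5334.
deff = 4383.8092 / 7781.5334 = 0.5634.

0.5634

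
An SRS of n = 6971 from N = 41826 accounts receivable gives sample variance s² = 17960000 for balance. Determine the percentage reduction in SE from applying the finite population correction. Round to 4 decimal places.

f = n/N = 6971/41826 = 0.16666667.
SE_no-fpc = √(s²/n) = 50.758131; SE_fpc = √((1−f)s²/n) = 46.335622.
Ratio = √(1−f) = 0.91287093. Reduction = 100·(1 − 0.91287093) = 8.7129%.

8.7129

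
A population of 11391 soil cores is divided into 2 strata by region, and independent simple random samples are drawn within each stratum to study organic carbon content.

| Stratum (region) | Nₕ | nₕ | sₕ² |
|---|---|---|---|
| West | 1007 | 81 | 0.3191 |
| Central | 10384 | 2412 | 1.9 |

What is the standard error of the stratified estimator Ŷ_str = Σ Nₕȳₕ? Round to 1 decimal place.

Var(Ŷ_str) = Σₕ Nₕ²(1 − fₕ)sₕ²/nₕ.
West: 1007²·(1 − 81/1007)·0.3191/81 = 3673.5186.
Central: 10384²·(1 − 2412/10384)·1.9/2412 = 65209.109.
Sum = 68882.628.
SE = √(68882.628) = 262.5.

262.5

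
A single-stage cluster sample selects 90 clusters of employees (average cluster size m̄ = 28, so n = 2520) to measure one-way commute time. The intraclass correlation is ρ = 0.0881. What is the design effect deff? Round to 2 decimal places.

3.38

deff = 1 + (28 − 1)·0.0881 = 1 + 2.3787 = 3.3787.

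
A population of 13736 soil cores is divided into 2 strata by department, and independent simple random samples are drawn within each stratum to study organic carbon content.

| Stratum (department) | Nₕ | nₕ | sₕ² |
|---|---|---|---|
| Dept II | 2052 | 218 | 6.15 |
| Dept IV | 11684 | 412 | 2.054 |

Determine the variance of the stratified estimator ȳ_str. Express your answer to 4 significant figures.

Var(ȳ_str) = Σₕ Wₕ²(1 − fₕ)sₕ²/nₕ with Wₕ = Nₕ/N, N = 13736.
Dept II: Wₕ = 0.14938847; term = 0.14938847²·(1 − 0.10623782)·6.15/218 = 5.6269719 × 10^-4.
Dept IV: Wₕ = 0.85061153; term = 0.85061153²·(1 − 0.03526190)·2.054/412 = 0.0034799675.
Sum = 0.0040426647.

0.004043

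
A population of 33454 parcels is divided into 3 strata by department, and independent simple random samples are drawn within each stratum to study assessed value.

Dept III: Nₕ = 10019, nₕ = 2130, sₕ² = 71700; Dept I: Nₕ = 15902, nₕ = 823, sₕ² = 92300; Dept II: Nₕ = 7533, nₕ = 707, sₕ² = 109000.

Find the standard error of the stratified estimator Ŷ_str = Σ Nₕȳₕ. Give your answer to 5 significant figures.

Var(Ŷ_str) = Σₕ Nₕ²(1 − fₕ)sₕ²/nₕ.
Dept III: 10019²·(1 − 2130/10019)·71700/2130 = 2.6606386 × 10^9.
Dept I: 15902²·(1 − 823/15902)·92300/823 = 2.6892189 × 10^10.
Dept II: 7533²·(1 − 707/7533)·109000/707 = 7.9275928 × 10^9.
Sum = 3.748042 × 10^10.
SE = √(3.748042 × 10^10) = 193600.

193600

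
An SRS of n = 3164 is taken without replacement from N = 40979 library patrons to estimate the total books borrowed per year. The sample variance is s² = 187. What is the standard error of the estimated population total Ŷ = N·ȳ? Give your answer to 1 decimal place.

Var(Ŷ) = N²·Var(ȳ) = N²·(1 − n/N)·s²/n.
f = 3164/40979 = 0.07721028; Var(ȳ) = 0.92278972·187/3164 = 0.054539089.
Var(Ŷ) = 40979² · 0.054539089 = 9.1586316 × 10^7.
SE(Ŷ) = √(9.1586316 × 10^7) = 9570.1.

9570.1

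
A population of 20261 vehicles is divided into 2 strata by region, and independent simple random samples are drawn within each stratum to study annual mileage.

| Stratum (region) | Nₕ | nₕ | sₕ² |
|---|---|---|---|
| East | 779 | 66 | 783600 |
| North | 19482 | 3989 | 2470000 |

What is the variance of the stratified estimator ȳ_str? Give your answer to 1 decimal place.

Var(ȳ_str) = Σₕ Wₕ²(1 − fₕ)sₕ²/nₕ with Wₕ = Nₕ/N, N = 20261.
East: Wₕ = 0.03844825; term = 0.03844825²·(1 − 0.08472401)·783600/66 = 16.064075.
North: Wₕ = 0.96155175; term = 0.96155175²·(1 − 0.20475311)·2470000/3989 = 455.28173.
Sum = 471.34581.

471.3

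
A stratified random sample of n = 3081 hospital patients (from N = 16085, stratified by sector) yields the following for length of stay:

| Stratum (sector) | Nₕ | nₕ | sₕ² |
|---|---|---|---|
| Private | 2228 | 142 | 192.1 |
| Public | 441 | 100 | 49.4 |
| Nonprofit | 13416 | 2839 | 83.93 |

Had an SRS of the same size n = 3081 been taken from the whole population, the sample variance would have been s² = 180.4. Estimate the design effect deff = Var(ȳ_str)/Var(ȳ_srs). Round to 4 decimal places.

Var(ȳ_str) = Σ Wₕ²(1−fₕ)sₕ²/nₕ with Wₕ = Nₕ/16085:
  Private: (2228/16085)²·(1−142/2228)·192.1/142 = 0.024301125
  Public: (441/16085)²·(1−100/441)·49.4/100 = 2.8712948 × 10^-4
  Nonprofit: (13416/16085)²·(1−2839/13416)·83.93/2839 = 0.01621419
  → Var(ȳ_str) = 0.040802444.
Var(ȳ_srs) = (1 − 3081/16085)·180.4/3081 = 0.047337.
deff = 0.040802444 / 0.047337 = 0.8620.

0.8620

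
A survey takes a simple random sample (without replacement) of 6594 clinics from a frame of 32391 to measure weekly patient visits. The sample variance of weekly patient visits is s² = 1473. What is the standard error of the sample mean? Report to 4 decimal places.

Under SRS without replacement, Var(ȳ) = (1 − f)·s²/n with f = n/N = 6594/32391 = 0.20357507.
Var(ȳ) = (1 − 0.20357507)·1473/6594 = 0.79642493·0.2233849 = 0.1779093.
SE(ȳ) = √(0.1779093) = 0.4218.

0.4218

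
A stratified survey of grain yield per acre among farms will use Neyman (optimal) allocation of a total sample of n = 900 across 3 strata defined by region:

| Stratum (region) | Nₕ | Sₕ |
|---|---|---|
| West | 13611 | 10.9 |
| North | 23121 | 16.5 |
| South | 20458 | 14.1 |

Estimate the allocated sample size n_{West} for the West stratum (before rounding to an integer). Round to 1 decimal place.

Neyman allocation: nₕ = n·NₕSₕ / Σⱼ NⱼSⱼ.
Σ NⱼSⱼ = 13611·10.9 + 23121·16.5 + 20458·14.1 = 818314.2.
n_{West} = 900·13611·10.9 / 818314.2 = 163.2.

163.2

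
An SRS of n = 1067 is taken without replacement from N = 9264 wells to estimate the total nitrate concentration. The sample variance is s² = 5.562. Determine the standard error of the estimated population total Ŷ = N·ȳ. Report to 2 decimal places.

629.16

Var(Ŷ) = N²·Var(ȳ) = N²·(1 − n/N)·s²/n.
f = 1067/9264 = 0.11517703; Var(ȳ) = 0.88482297·5.562/1067 = 0.0046123574.
Var(Ŷ) = 9264² · 0.0046123574 = 395840.33.
SE(Ŷ) = √(395840.33) = 629.16.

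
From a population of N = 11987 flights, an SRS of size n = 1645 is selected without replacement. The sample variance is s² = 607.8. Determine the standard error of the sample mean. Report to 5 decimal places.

0.56460

Under SRS without replacement, Var(ȳ) = (1 − f)·s²/n with f = n/N = 1645/11987 = 0.13723200.
Var(ȳ) = (1 − 0.13723200)·607.8/1645 = 0.86276800·0.36948328 = 0.31877835.
SE(ȳ) = √(0.31877835) = 0.56460.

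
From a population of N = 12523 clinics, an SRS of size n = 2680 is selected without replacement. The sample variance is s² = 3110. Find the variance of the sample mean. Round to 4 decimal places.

Under SRS without replacement, Var(ȳ) = (1 − f)·s²/n with f = n/N = 2680/12523 = 0.21400623.
Var(ȳ) = (1 − 0.21400623)·3110/2680 = 0.78599377·1.1604478 = 0.91210471.

0.9121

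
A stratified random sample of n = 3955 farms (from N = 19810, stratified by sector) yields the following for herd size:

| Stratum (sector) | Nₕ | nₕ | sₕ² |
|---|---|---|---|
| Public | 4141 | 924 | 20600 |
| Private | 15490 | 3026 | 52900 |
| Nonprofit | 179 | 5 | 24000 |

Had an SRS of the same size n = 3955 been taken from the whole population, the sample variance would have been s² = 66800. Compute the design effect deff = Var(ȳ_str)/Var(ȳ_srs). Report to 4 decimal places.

Var(ȳ_str) = Σ Wₕ²(1−fₕ)sₕ²/nₕ with Wₕ = Nₕ/19810:
  Public: (4141/19810)²·(1−924/4141)·20600/924 = 0.75680255
  Private: (15490/19810)²·(1−3026/15490)·52900/3026 = 8.6005585
  Nonprofit: (179/19810)²·(1−5/179)·24000/5 = 0.38095578
  → Var(ȳ_str) = 9.7383168.
Var(ȳ_srs) = (1 − 3955/19810)·66800/3955 = 13.517978.
deff = 9.7383168 / 13.517978 = 0.7204.

0.7204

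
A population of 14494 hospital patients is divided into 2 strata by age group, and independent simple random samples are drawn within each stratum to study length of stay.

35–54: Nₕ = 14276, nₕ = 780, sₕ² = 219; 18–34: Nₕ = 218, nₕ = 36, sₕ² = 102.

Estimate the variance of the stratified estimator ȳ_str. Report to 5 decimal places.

0.25804

Var(ȳ_str) = Σₕ Wₕ²(1 − fₕ)sₕ²/nₕ with Wₕ = Nₕ/N, N = 14494.
35–54: Wₕ = 0.98495929; term = 0.98495929²·(1 − 0.05463715)·219/780 = 0.25750437.
18–34: Wₕ = 0.01504071; term = 0.01504071²·(1 − 0.16513761)·102/36 = 5.3511736 × 10^-4.
Sum = 0.25803949.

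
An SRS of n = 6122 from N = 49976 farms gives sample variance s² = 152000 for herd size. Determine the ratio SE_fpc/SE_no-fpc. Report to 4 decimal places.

f = n/N = 6122/49976 = 0.12249880.
SE_no-fpc = √(s²/n) = 4.9828192; SE_fpc = √((1−f)s²/n) = 4.6676576.
Ratio = √(1−f) = 0.93675034.

0.9368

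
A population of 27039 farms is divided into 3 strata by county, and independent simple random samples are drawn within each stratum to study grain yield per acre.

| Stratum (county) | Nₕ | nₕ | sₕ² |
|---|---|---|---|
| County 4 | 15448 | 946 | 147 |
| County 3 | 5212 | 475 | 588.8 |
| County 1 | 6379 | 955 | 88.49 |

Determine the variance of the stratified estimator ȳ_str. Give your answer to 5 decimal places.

Var(ȳ_str) = Σₕ Wₕ²(1 − fₕ)sₕ²/nₕ with Wₕ = Nₕ/N, N = 27039.
County 4: Wₕ = 0.57132290; term = 0.57132290²·(1 − 0.06123770)·147/946 = 0.047615145.
County 3: Wₕ = 0.19275861; term = 0.19275861²·(1 − 0.09113584)·588.8/475 = 0.041860145.
County 1: Wₕ = 0.23591849; term = 0.23591849²·(1 − 0.14970999)·88.49/955 = 0.0043851238.
Sum = 0.093860414.

0.09386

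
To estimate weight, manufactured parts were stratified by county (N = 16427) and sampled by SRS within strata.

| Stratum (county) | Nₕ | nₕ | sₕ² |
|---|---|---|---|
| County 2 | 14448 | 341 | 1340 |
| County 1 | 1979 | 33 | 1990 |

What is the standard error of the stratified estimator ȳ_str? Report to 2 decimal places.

Var(ȳ_str) = Σₕ Wₕ²(1 − fₕ)sₕ²/nₕ with Wₕ = Nₕ/N, N = 16427.
County 2: Wₕ = 0.87952761; term = 0.87952761²·(1 − 0.02360188)·1340/341 = 2.9680848.
County 1: Wₕ = 0.12047239; term = 0.12047239²·(1 − 0.01667509)·1990/33 = 0.86061964.
Sum = 3.8287044.
SE = √(3.8287044) = 1.96.

1.96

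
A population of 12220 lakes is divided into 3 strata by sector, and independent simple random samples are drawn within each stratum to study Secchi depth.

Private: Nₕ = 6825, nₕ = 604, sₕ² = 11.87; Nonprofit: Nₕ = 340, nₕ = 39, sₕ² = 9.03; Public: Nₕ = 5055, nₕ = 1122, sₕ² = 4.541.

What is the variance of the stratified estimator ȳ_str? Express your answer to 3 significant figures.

Var(ȳ_str) = Σₕ Wₕ²(1 − fₕ)sₕ²/nₕ with Wₕ = Nₕ/N, N = 12220.
Private: Wₕ = 0.55851064; term = 0.55851064²·(1 − 0.08849817)·11.87/604 = 0.0055877147.
Nonprofit: Wₕ = 0.02782324; term = 0.02782324²·(1 − 0.11470588)·9.03/39 = 1.5868144 × 10^-4.
Public: Wₕ = 0.41366612; term = 0.41366612²·(1 − 0.22195846)·4.541/1122 = 5.3884188 × 10^-4.
Sum = 0.006285238.

0.00629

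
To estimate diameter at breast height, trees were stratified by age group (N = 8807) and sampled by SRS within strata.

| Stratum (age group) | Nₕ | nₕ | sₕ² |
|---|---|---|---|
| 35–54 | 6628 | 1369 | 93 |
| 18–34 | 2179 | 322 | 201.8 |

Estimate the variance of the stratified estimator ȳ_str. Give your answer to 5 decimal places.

Var(ȳ_str) = Σₕ Wₕ²(1 − fₕ)sₕ²/nₕ with Wₕ = Nₕ/N, N = 8807.
35–54: Wₕ = 0.75258317; term = 0.75258317²·(1 − 0.20654798)·93/1369 = 0.030528761.
18–34: Wₕ = 0.24741683; term = 0.24741683²·(1 − 0.14777421)·201.8/322 = 0.032694781.
Sum = 0.063223542.

0.06322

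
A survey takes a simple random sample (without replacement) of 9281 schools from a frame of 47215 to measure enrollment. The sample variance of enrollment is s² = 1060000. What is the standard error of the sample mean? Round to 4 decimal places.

Under SRS without replacement, Var(ȳ) = (1 − f)·s²/n with f = n/N = 9281/47215 = 0.19656889.
Var(ȳ) = (1 − 0.19656889)·1060000/9281 = 0.80343111·114.21183 = 91.761338.
SE(ȳ) = √(91.761338) = 9.5792.

9.5792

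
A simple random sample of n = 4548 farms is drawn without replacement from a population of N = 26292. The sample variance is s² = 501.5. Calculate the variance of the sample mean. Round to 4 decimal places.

Under SRS without replacement, Var(ȳ) = (1 − f)·s²/n with f = n/N = 4548/26292 = 0.17298037.
Var(ȳ) = (1 − 0.17298037)·501.5/4548 = 0.82701963·0.11026825 = 0.091194007.

0.0912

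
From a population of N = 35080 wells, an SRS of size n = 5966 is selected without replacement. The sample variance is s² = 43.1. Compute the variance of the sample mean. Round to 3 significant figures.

Under SRS without replacement, Var(ȳ) = (1 − f)·s²/n with f = n/N = 5966/35080 = 0.17006842.
Var(ȳ) = (1 − 0.17006842)·43.1/5966 = 0.82993158·0.0072242709 = 0.0059956506.

0.00600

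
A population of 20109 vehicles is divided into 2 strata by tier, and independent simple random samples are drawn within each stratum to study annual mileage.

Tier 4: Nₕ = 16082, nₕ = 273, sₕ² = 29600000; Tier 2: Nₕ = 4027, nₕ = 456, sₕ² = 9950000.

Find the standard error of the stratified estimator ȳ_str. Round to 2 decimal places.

Var(ȳ_str) = Σₕ Wₕ²(1 − fₕ)sₕ²/nₕ with Wₕ = Nₕ/N, N = 20109.
Tier 4: Wₕ = 0.79974141; term = 0.79974141²·(1 − 0.01697550)·29600000/273 = 68169.887.
Tier 2: Wₕ = 0.20025859; term = 0.20025859²·(1 − 0.11323566)·9950000/456 = 775.97686.
Sum = 68945.864.
SE = √(68945.864) = 262.58.

262.58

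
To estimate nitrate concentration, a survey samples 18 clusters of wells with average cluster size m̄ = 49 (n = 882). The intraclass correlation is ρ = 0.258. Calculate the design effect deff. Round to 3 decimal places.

deff = 1 + (49 − 1)·0.258 = 1 + 12.384 = 13.384.

13.384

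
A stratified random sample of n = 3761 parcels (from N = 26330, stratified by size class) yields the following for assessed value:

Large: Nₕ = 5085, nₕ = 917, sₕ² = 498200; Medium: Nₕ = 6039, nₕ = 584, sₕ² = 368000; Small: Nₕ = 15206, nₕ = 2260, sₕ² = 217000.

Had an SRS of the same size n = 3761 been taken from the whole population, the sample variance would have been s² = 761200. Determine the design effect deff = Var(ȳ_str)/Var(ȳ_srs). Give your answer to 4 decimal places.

Var(ȳ_str) = Σ Wₕ²(1−fₕ)sₕ²/nₕ with Wₕ = Nₕ/26330:
  Large: (5085/26330)²·(1−917/5085)·498200/917 = 16.6093
  Medium: (6039/26330)²·(1−584/6039)·368000/584 = 29.942843
  Small: (15206/26330)²·(1−2260/15206)·217000/2260 = 27.264665
  → Var(ȳ_str) = 73.816808.
Var(ȳ_srs) = (1 − 3761/26330)·761200/3761 = 173.48299.
deff = 73.816808 / 173.48299 = 0.4255.

0.4255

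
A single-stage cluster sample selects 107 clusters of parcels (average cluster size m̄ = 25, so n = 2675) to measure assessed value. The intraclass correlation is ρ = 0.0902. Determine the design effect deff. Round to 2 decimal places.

3.16

deff = 1 + (25 − 1)·0.0902 = 1 + 2.1648 = 3.1648.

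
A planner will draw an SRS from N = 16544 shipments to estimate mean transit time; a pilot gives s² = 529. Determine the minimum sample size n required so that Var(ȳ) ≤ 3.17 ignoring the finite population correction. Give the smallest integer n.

Without fpc, n₀ = s²/D = 529/3.17 = 166.8770.
Rounding up, n = 167.

167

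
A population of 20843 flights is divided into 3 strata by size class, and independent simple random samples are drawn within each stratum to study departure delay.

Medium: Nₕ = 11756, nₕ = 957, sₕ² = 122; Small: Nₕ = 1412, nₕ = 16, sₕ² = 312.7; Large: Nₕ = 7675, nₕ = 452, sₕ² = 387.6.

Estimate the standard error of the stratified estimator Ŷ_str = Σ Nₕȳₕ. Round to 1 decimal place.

10111.7

Var(Ŷ_str) = Σₕ Nₕ²(1 − fₕ)sₕ²/nₕ.
Medium: 11756²·(1 − 957/11756)·122/957 = 1.6184192 × 10^7.
Small: 1412²·(1 − 16/1412)·312.7/16 = 3.8523702 × 10^7.
Large: 7675²·(1 − 452/7675)·387.6/452 = 4.7538047 × 10^7.
Sum = 1.0224594 × 10^8.
SE = √(1.0224594 × 10^8) = 10111.7.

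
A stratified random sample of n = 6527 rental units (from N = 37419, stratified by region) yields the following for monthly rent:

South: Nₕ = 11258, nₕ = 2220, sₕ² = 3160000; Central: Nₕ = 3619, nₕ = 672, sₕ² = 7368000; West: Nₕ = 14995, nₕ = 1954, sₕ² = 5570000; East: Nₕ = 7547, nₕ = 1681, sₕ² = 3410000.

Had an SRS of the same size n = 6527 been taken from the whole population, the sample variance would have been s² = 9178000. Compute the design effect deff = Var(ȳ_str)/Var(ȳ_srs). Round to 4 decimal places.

0.5592

Var(ȳ_str) = Σ Wₕ²(1−fₕ)sₕ²/nₕ with Wₕ = Nₕ/37419:
  South: (11258/37419)²·(1−2220/11258)·3160000/2220 = 103.43877
  Central: (3619/37419)²·(1−672/3619)·7368000/672 = 83.515043
  West: (14995/37419)²·(1−1954/14995)·5570000/1954 = 398.11051
  East: (7547/37419)²·(1−1681/7547)·3410000/1681 = 64.138488
  → Var(ȳ_str) = 649.20281.
Var(ȳ_srs) = (1 − 6527/37419)·9178000/6527 = 1160.8826.
deff = 649.20281 / 1160.8826 = 0.5592.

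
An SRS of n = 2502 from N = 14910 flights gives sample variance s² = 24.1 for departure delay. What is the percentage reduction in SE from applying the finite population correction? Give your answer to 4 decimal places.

f = n/N = 2502/14910 = 0.16780684.
SE_no-fpc = √(s²/n) = 0.098144252; SE_fpc = √((1−f)s²/n) = 0.089531722.
Ratio = √(1−f) = 0.91224622. Reduction = 100·(1 − 0.91224622) = 8.7754%.

8.7754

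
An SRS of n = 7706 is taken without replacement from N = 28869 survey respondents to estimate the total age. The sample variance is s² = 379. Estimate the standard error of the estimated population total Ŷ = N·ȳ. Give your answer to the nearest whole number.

Var(Ŷ) = N²·Var(ȳ) = N²·(1 − n/N)·s²/n.
f = 7706/28869 = 0.26692992; Var(ȳ) = 0.73307008·379/7706 = 0.036054186.
Var(Ŷ) = 28869² · 0.036054186 = 3.0048249 × 10^7.
SE(Ŷ) = √(3.0048249 × 10^7) = 5482.

5482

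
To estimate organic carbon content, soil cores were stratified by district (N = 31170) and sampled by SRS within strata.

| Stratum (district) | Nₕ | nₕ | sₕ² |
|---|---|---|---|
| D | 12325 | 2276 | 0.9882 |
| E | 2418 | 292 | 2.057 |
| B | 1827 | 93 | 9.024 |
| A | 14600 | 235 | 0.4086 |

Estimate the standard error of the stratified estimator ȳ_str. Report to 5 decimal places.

Var(ȳ_str) = Σₕ Wₕ²(1 − fₕ)sₕ²/nₕ with Wₕ = Nₕ/N, N = 31170.
D: Wₕ = 0.39541226; term = 0.39541226²·(1 − 0.18466531)·0.9882/2276 = 5.534887 × 10^-5.
E: Wₕ = 0.07757459; term = 0.07757459²·(1 − 0.12076096)·2.057/292 = 3.7273261 × 10^-5.
B: Wₕ = 0.05861405; term = 0.05861405²·(1 − 0.05090312)·9.024/93 = 3.1639541 × 10^-4.
A: Wₕ = 0.46839910; term = 0.46839910²·(1 − 0.01609589)·0.4086/235 = 3.7533182 × 10^-4.
Sum = 7.8434936 × 10^-4.
SE = √(7.8434936 × 10^-4) = 0.02801.

0.02801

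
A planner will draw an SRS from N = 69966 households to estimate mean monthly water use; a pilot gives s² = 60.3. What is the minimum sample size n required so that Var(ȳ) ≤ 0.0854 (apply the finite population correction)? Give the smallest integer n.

Without fpc, n₀ = s²/D = 60.3/0.0854 = 706.0890.
With fpc, (1 − n/N)·s²/n ≤ D requires n ≥ n₀/(1 + n₀/N) = 706.0890/(1 + 706.0890/69966) = 699.0344.
Rounding up, n = 700.

700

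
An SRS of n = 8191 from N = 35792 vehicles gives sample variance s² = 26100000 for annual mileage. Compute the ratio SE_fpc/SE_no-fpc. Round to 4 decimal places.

0.8782

f = n/N = 8191/35792 = 0.22885002.
SE_no-fpc = √(s²/n) = 56.44842; SE_fpc = √((1−f)s²/n) = 49.570262.
Ratio = √(1−f) = 0.87815145.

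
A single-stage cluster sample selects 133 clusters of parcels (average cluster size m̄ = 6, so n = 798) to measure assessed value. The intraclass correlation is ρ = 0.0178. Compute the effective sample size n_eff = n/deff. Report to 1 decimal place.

732.8

deff = 1 + (6 − 1)·0.0178 = 1 + 0.089 = 1.089.
n_eff = 798 / 1.089 = 732.8.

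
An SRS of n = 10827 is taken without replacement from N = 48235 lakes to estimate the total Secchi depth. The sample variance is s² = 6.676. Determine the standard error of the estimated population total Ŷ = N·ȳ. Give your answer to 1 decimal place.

1054.8

Var(Ŷ) = N²·Var(ȳ) = N²·(1 − n/N)·s²/n.
f = 10827/48235 = 0.22446356; Var(ȳ) = 0.77553644·6.676/10827 = 4.7820091 × 10^-4.
Var(Ŷ) = 48235² · (4.7820091 × 10^-4) = 1.1125895 × 10^6.
SE(Ŷ) = √(1.1125895 × 10^6) = 1054.8.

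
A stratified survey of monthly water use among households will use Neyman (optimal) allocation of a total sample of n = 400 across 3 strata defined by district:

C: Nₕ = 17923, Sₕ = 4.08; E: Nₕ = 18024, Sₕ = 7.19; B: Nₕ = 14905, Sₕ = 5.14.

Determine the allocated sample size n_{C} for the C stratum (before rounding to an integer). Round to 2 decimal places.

104.72

Neyman allocation: nₕ = n·NₕSₕ / Σⱼ NⱼSⱼ.
Σ NⱼSⱼ = 17923·4.08 + 18024·7.19 + 14905·5.14 = 279330.1.
n_{C} = 400·17923·4.08 / 279330.1 = 104.72.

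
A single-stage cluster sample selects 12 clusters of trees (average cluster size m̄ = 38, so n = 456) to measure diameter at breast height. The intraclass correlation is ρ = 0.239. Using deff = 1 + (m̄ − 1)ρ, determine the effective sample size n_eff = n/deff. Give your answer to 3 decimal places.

46.327

deff = 1 + (38 − 1)·0.239 = 1 + 8.843 = 9.843.
n_eff = 456 / 9.843 = 46.327.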